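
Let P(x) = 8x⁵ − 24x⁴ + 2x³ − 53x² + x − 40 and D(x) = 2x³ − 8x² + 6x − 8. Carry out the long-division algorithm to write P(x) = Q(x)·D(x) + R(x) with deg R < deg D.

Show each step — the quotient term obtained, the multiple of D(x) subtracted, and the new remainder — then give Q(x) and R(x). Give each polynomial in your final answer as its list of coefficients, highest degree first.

Step 1: lead(8x⁵ − 24x⁴ + 2x³ − 53x² + x − 40) ÷ lead(D) = 8x⁵ ÷ 2x³ = 4x². Subtract (4x²)·D = 8x⁵ − 32x⁴ + 24x³ − 32x². Remainder: 8x⁴ − 22x³ − 21x² + x − 40.
Step 2: lead(8x⁴ − 22x³ − 21x² + x − 40) ÷ lead(D) = 8x⁴ ÷ 2x³ = 4x. Subtract (4x)·D = 8x⁴ − 32x³ + 24x² − 32x. Remainder: 10x³ − 45x² + 33x − 40.
Step 3: lead(10x³ − 45x² + 33x − 40) ÷ lead(D) = 10x³ ÷ 2x³ = 5. Subtract (5)·D = 10x³ − 40x² + 30x − 40. Remainder: −5x² + 3x.

Q = [4, 4, 5]; R = [-5, 3, 0]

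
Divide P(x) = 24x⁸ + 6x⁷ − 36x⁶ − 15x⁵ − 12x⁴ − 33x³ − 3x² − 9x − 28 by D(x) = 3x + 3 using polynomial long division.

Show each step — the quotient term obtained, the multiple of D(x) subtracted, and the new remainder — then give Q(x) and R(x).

Q(x) = 8x⁷ − 6x⁶ − 6x⁵ + x⁴ − 5x³ − 6x² + 5x − 8; R(x) = −4

Step 1: lead(24x⁸ + 6x⁷ − 36x⁶ − 15x⁵ − 12x⁴ − 33x³ − 3x² − 9x − 28) ÷ lead(D) = 24x⁸ ÷ 3x = 8x⁷. Subtract (8x⁷)·D = 24x⁸ + 24x⁷. Remainder: −18x⁷ − 36x⁶ − 15x⁵ − 12x⁴ − 33x³ − 3x² − 9x − 28.
Step 2: lead(−18x⁷ − 36x⁶ − 15x⁵ − 12x⁴ − 33x³ − 3x² − 9x − 28) ÷ lead(D) = −18x⁷ ÷ 3x = −6x⁶. Subtract (−6x⁶)·D = −18x⁷ − 18x⁶. Remainder: −18x⁶ − 15x⁵ − 12x⁴ − 33x³ − 3x² − 9x − 28.
Step 3: lead(−18x⁶ − 15x⁵ − 12x⁴ − 33x³ − 3x² − 9x − 28) ÷ lead(D) = −18x⁶ ÷ 3x = −6x⁵. Subtract (−6x⁵)·D = −18x⁶ − 18x⁵. Remainder: 3x⁵ − 12x⁴ − 33x³ − 3x² − 9x − 28.
Step 4: lead(3x⁵ − 12x⁴ − 33x³ − 3x² − 9x − 28) ÷ lead(D) = 3x⁵ ÷ 3x = x⁴. Subtract (x⁴)·D = 3x⁵ + 3x⁴. Remainder: −15x⁴ − 33x³ − 3x² − 9x − 28.
Step 5: lead(−15x⁴ − 33x³ − 3x² − 9x − 28) ÷ lead(D) = −15x⁴ ÷ 3x = −5x³. Subtract (−5x³)·D = −15x⁴ − 15x³. Remainder: −18x³ − 3x² − 9x − 28.
Step 6: lead(−18x³ − 3x² − 9x − 28) ÷ lead(D) = −18x³ ÷ 3x = −6x². Subtract (−6x²)·D = −18x³ − 18x². Remainder: 15x² − 9x − 28.
Step 7: lead(15x² − 9x − 28) ÷ lead(D) = 15x² ÷ 3x = 5x. Subtract (5x)·D = 15x² + 15x. Remainder: −24x − 28.
Step 8: lead(−24x − 28) ÷ lead(D) = −24x ÷ 3x = −8. Subtract (−8)·D = −24x − 24. Remainder: −4.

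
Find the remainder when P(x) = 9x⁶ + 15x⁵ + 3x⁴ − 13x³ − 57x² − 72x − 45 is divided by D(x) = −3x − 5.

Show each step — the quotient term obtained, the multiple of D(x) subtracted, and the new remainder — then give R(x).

R(x) = 0

Step 1: lead(9x⁶ + 15x⁵ + 3x⁴ − 13x³ − 57x² − 72x − 45) ÷ lead(D) = 9x⁶ ÷ −3x = −3x⁵. Subtract (−3x⁵)·D = 9x⁶ + 15x⁵. Remainder: 3x⁴ − 13x³ − 57x² − 72x − 45.
Step 2: lead(3x⁴ − 13x³ − 57x² − 72x − 45) ÷ lead(D) = 3x⁴ ÷ −3x = −x³. Subtract (−x³)·D = 3x⁴ + 5x³. Remainder: −18x³ − 57x² − 72x − 45.
Step 3: lead(−18x³ − 57x² − 72x − 45) ÷ lead(D) = −18x³ ÷ −3x = 6x². Subtract (6x²)·D = −18x³ − 30x². Remainder: −27x² − 72x − 45.
Step 4: lead(−27x² − 72x − 45) ÷ lead(D) = −27x² ÷ −3x = 9x. Subtract (9x)·D = −27x² − 45x. Remainder: −27x − 45.
Step 5: lead(−27x − 45) ÷ lead(D) = −27x ÷ −3x = 9. Subtract (9)·D = −27x − 45. Remainder: 0.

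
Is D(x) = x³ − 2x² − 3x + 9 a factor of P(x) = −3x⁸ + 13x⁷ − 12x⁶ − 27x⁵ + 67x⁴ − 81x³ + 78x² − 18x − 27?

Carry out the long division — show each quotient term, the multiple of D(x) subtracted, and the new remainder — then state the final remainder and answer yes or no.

R(x) = 0, so D(x) is a factor of P(x). yes

Step 1: lead(−3x⁸ + 13x⁷ − 12x⁶ − 27x⁵ + 67x⁴ − 81x³ + 78x² − 18x − 27) ÷ lead(D) = −3x⁸ ÷ x³ = −3x⁵. Subtract (−3x⁵)·D = −3x⁸ + 6x⁷ + 9x⁶ − 27x⁵. Remainder: 7x⁷ − 21x⁶ + 67x⁴ − 81x³ + 78x² − 18x − 27.
Step 2: lead(7x⁷ − 21x⁶ + 67x⁴ − 81x³ + 78x² − 18x − 27) ÷ lead(D) = 7x⁷ ÷ x³ = 7x⁴. Subtract (7x⁴)·D = 7x⁷ − 14x⁶ − 21x⁵ + 63x⁴. Remainder: −7x⁶ + 21x⁵ + 4x⁴ − 81x³ + 78x² − 18x − 27.
Step 3: lead(−7x⁶ + 21x⁵ + 4x⁴ − 81x³ + 78x² − 18x − 27) ÷ lead(D) = −7x⁶ ÷ x³ = −7x³. Subtract (−7x³)·D = −7x⁶ + 14x⁵ + 21x⁴ − 63x³. Remainder: 7x⁵ − 17x⁴ − 18x³ + 78x² − 18x − 27.
Step 4: lead(7x⁵ − 17x⁴ − 18x³ + 78x² − 18x − 27) ÷ lead(D) = 7x⁵ ÷ x³ = 7x². Subtract (7x²)·D = 7x⁵ − 14x⁴ − 21x³ + 63x². Remainder: −3x⁴ + 3x³ + 15x² − 18x − 27.
Step 5: lead(−3x⁴ + 3x³ + 15x² − 18x − 27) ÷ lead(D) = −3x⁴ ÷ x³ = −3x. Subtract (−3x)·D = −3x⁴ + 6x³ + 9x² − 27x. Remainder: −3x³ + 6x² + 9x − 27.
Step 6: lead(−3x³ + 6x² + 9x − 27) ÷ lead(D) = −3x³ ÷ x³ = −3. Subtract (−3)·D = −3x³ + 6x² + 9x − 27. Remainder: 0.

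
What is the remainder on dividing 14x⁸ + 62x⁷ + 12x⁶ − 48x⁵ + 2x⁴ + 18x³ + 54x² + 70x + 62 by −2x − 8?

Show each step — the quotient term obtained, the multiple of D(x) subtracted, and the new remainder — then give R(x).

R(x) = 6

Step 1: lead(14x⁸ + 62x⁷ + 12x⁶ − 48x⁵ + 2x⁴ + 18x³ + 54x² + 70x + 62) ÷ lead(D) = 14x⁸ ÷ −2x = −7x⁷. Subtract (−7x⁷)·D = 14x⁸ + 56x⁷. Remainder: 6x⁷ + 12x⁶ − 48x⁵ + 2x⁴ + 18x³ + 54x² + 70x + 62.
Step 2: lead(6x⁷ + 12x⁶ − 48x⁵ + 2x⁴ + 18x³ + 54x² + 70x + 62) ÷ lead(D) = 6x⁷ ÷ −2x = −3x⁶. Subtract (−3x⁶)·D = 6x⁷ + 24x⁶. Remainder: −12x⁶ − 48x⁵ + 2x⁴ + 18x³ + 54x² + 70x + 62.
Step 3: lead(−12x⁶ − 48x⁵ + 2x⁴ + 18x³ + 54x² + 70x + 62) ÷ lead(D) = −12x⁶ ÷ −2x = 6x⁵. Subtract (6x⁵)·D = −12x⁶ − 48x⁵. Remainder: 2x⁴ + 18x³ + 54x² + 70x + 62.
Step 4: lead(2x⁴ + 18x³ + 54x² + 70x + 62) ÷ lead(D) = 2x⁴ ÷ −2x = −x³. Subtract (−x³)·D = 2x⁴ + 8x³. Remainder: 10x³ + 54x² + 70x + 62.
Step 5: lead(10x³ + 54x² + 70x + 62) ÷ lead(D) = 10x³ ÷ −2x = −5x². Subtract (−5x²)·D = 10x³ + 40x². Remainder: 14x² + 70x + 62.
Step 6: lead(14x² + 70x + 62) ÷ lead(D) = 14x² ÷ −2x = −7x. Subtract (−7x)·D = 14x² + 56x. Remainder: 14x + 62.
Step 7: lead(14x + 62) ÷ lead(D) = 14x ÷ −2x = −7. Subtract (−7)·D = 14x + 56. Remainder: 6.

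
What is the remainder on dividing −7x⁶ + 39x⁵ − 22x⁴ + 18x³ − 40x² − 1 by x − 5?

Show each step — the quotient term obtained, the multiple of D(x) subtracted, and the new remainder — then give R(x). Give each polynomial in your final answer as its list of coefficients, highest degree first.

R = [-1]

Step 1: lead(−7x⁶ + 39x⁵ − 22x⁴ + 18x³ − 40x² − 1) ÷ lead(D) = −7x⁶ ÷ x = −7x⁵. Subtract (−7x⁵)·D = −7x⁶ + 35x⁵. Remainder: 4x⁵ − 22x⁴ + 18x³ − 40x² − 1.
Step 2: lead(4x⁵ − 22x⁴ + 18x³ − 40x² − 1) ÷ lead(D) = 4x⁵ ÷ x = 4x⁴. Subtract (4x⁴)·D = 4x⁵ − 20x⁴. Remainder: −2x⁴ + 18x³ − 40x² − 1.
Step 3: lead(−2x⁴ + 18x³ − 40x² − 1) ÷ lead(D) = −2x⁴ ÷ x = −2x³. Subtract (−2x³)·D = −2x⁴ + 10x³. Remainder: 8x³ − 40x² − 1.
Step 4: lead(8x³ − 40x² − 1) ÷ lead(D) = 8x³ ÷ x = 8x². Subtract (8x²)·D = 8x³ − 40x². Remainder: −1.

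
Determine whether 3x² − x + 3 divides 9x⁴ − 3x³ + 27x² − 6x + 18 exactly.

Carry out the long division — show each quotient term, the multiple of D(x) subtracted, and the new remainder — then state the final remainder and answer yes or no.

Step 1: lead(9x⁴ − 3x³ + 27x² − 6x + 18) ÷ lead(D) = 9x⁴ ÷ 3x² = 3x². Subtract (3x²)·D = 9x⁴ − 3x³ + 9x². Remainder: 18x² − 6x + 18.
Step 2: lead(18x² − 6x + 18) ÷ lead(D) = 18x² ÷ 3x² = 6. Subtract (6)·D = 18x² − 6x + 18. Remainder: 0.

R(x) = 0, so D(x) is a factor of P(x). yes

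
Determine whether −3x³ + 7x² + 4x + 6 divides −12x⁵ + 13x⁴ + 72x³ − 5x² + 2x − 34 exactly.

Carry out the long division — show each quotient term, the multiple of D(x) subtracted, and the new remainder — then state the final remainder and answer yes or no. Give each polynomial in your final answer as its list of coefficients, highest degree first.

R = [8], so D(x) is not a factor of P(x). no

Step 1: lead(−12x⁵ + 13x⁴ + 72x³ − 5x² + 2x − 34) ÷ lead(D) = −12x⁵ ÷ −3x³ = 4x². Subtract (4x²)·D = −12x⁵ + 28x⁴ + 16x³ + 24x². Remainder: −15x⁴ + 56x³ − 29x² + 2x − 34.
Step 2: lead(−15x⁴ + 56x³ − 29x² + 2x − 34) ÷ lead(D) = −15x⁴ ÷ −3x³ = 5x. Subtract (5x)·D = −15x⁴ + 35x³ + 20x² + 30x. Remainder: 21x³ − 49x² − 28x − 34.
Step 3: lead(21x³ − 49x² − 28x − 34) ÷ lead(D) = 21x³ ÷ −3x³ = −7. Subtract (−7)·D = 21x³ − 49x² − 28x − 42. Remainder: 8.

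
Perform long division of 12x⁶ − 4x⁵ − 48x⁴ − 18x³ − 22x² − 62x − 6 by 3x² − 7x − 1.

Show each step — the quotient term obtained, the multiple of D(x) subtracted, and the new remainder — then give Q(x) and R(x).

Step 1: lead(12x⁶ − 4x⁵ − 48x⁴ − 18x³ − 22x² − 62x − 6) ÷ lead(D) = 12x⁶ ÷ 3x² = 4x⁴. Subtract (4x⁴)·D = 12x⁶ − 28x⁵ − 4x⁴. Remainder: 24x⁵ − 44x⁴ − 18x³ − 22x² − 62x − 6.
Step 2: lead(24x⁵ − 44x⁴ − 18x³ − 22x² − 62x − 6) ÷ lead(D) = 24x⁵ ÷ 3x² = 8x³. Subtract (8x³)·D = 24x⁵ − 56x⁴ − 8x³. Remainder: 12x⁴ − 10x³ − 22x² − 62x − 6.
Step 3: lead(12x⁴ − 10x³ − 22x² − 62x − 6) ÷ lead(D) = 12x⁴ ÷ 3x² = 4x². Subtract (4x²)·D = 12x⁴ − 28x³ − 4x². Remainder: 18x³ − 18x² − 62x − 6.
Step 4: lead(18x³ − 18x² − 62x − 6) ÷ lead(D) = 18x³ ÷ 3x² = 6x. Subtract (6x)·D = 18x³ − 42x² − 6x. Remainder: 24x² − 56x − 6.
Step 5: lead(24x² − 56x − 6) ÷ lead(D) = 24x² ÷ 3x² = 8. Subtract (8)·D = 24x² − 56x − 8. Remainder: 2.

Q(x) = 4x⁴ + 8x³ + 4x² + 6x + 8; R(x) = 2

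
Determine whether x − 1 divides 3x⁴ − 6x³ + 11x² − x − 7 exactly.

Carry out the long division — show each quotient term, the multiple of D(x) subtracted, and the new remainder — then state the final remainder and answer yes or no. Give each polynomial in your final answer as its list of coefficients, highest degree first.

R = [0], so D(x) is a factor of P(x). yes

Step 1: lead(3x⁴ − 6x³ + 11x² − x − 7) ÷ lead(D) = 3x⁴ ÷ x = 3x³. Subtract (3x³)·D = 3x⁴ − 3x³. Remainder: −3x³ + 11x² − x − 7.
Step 2: lead(−3x³ + 11x² − x − 7) ÷ lead(D) = −3x³ ÷ x = −3x². Subtract (−3x²)·D = −3x³ + 3x². Remainder: 8x² − x − 7.
Step 3: lead(8x² − x − 7) ÷ lead(D) = 8x² ÷ x = 8x. Subtract (8x)·D = 8x² − 8x. Remainder: 7x − 7.
Step 4: lead(7x − 7) ÷ lead(D) = 7x ÷ x = 7. Subtract (7)·D = 7x − 7. Remainder: 0.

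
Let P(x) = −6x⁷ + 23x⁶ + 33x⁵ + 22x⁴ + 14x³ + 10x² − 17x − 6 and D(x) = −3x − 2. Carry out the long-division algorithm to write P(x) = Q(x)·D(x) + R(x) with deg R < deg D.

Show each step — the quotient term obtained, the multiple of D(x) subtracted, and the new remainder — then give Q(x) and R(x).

Q(x) = 2x⁶ − 9x⁵ − 5x⁴ − 4x³ − 2x² − 2x + 7; R(x) = 8

Step 1: lead(−6x⁷ + 23x⁶ + 33x⁵ + 22x⁴ + 14x³ + 10x² − 17x − 6) ÷ lead(D) = −6x⁷ ÷ −3x = 2x⁶. Subtract (2x⁶)·D = −6x⁷ − 4x⁶. Remainder: 27x⁶ + 33x⁵ + 22x⁴ + 14x³ + 10x² − 17x − 6.
Step 2: lead(27x⁶ + 33x⁵ + 22x⁴ + 14x³ + 10x² − 17x − 6) ÷ lead(D) = 27x⁶ ÷ −3x = −9x⁵. Subtract (−9x⁵)·D = 27x⁶ + 18x⁵. Remainder: 15x⁵ + 22x⁴ + 14x³ + 10x² − 17x − 6.
Step 3: lead(15x⁵ + 22x⁴ + 14x³ + 10x² − 17x − 6) ÷ lead(D) = 15x⁵ ÷ −3x = −5x⁴. Subtract (−5x⁴)·D = 15x⁵ + 10x⁴. Remainder: 12x⁴ + 14x³ + 10x² − 17x − 6.
Step 4: lead(12x⁴ + 14x³ + 10x² − 17x − 6) ÷ lead(D) = 12x⁴ ÷ −3x = −4x³. Subtract (−4x³)·D = 12x⁴ + 8x³. Remainder: 6x³ + 10x² − 17x − 6.
Step 5: lead(6x³ + 10x² − 17x − 6) ÷ lead(D) = 6x³ ÷ −3x = −2x². Subtract (−2x²)·D = 6x³ + 4x². Remainder: 6x² − 17x − 6.
Step 6: lead(6x² − 17x − 6) ÷ lead(D) = 6x² ÷ −3x = −2x. Subtract (−2x)·D = 6x² + 4x. Remainder: −21x − 6.
Step 7: lead(−21x − 6) ÷ lead(D) = −21x ÷ −3x = 7. Subtract (7)·D = −21x − 14. Remainder: 8.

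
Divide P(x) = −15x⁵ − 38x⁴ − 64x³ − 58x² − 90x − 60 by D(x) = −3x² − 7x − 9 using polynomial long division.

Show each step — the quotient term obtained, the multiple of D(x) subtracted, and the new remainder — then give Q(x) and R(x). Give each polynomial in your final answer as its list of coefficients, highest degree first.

Step 1: lead(−15x⁵ − 38x⁴ − 64x³ − 58x² − 90x − 60) ÷ lead(D) = −15x⁵ ÷ −3x² = 5x³. Subtract (5x³)·D = −15x⁵ − 35x⁴ − 45x³. Remainder: −3x⁴ − 19x³ − 58x² − 90x − 60.
Step 2: lead(−3x⁴ − 19x³ − 58x² − 90x − 60) ÷ lead(D) = −3x⁴ ÷ −3x² = x². Subtract (x²)·D = −3x⁴ − 7x³ − 9x². Remainder: −12x³ − 49x² − 90x − 60.
Step 3: lead(−12x³ − 49x² − 90x − 60) ÷ lead(D) = −12x³ ÷ −3x² = 4x. Subtract (4x)·D = −12x³ − 28x² − 36x. Remainder: −21x² − 54x − 60.
Step 4: lead(−21x² − 54x − 60) ÷ lead(D) = −21x² ÷ −3x² = 7. Subtract (7)·D = −21x² − 49x − 63. Remainder: −5x + 3.

Q = [5, 1, 4, 7]; R = [-5, 3]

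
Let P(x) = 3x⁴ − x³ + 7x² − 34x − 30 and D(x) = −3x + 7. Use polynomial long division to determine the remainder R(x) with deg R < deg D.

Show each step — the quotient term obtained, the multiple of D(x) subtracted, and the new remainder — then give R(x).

Step 1: lead(3x⁴ − x³ + 7x² − 34x − 30) ÷ lead(D) = 3x⁴ ÷ −3x = −x³. Subtract (−x³)·D = 3x⁴ − 7x³. Remainder: 6x³ + 7x² − 34x − 30.
Step 2: lead(6x³ + 7x² − 34x − 30) ÷ lead(D) = 6x³ ÷ −3x = −2x². Subtract (−2x²)·D = 6x³ − 14x². Remainder: 21x² − 34x − 30.
Step 3: lead(21x² − 34x − 30) ÷ lead(D) = 21x² ÷ −3x = −7x. Subtract (−7x)·D = 21x² − 49x. Remainder: 15x − 30.
Step 4: lead(15x − 30) ÷ lead(D) = 15x ÷ −3x = −5. Subtract (−5)·D = 15x − 35. Remainder: 5.

R(x) = 5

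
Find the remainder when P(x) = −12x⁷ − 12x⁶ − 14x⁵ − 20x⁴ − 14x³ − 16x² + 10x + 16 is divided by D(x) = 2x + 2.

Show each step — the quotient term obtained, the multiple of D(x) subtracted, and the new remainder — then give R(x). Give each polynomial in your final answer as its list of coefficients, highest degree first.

R = [-2]

Step 1: lead(−12x⁷ − 12x⁶ − 14x⁵ − 20x⁴ − 14x³ − 16x² + 10x + 16) ÷ lead(D) = −12x⁷ ÷ 2x = −6x⁶. Subtract (−6x⁶)·D = −12x⁷ − 12x⁶. Remainder: −14x⁵ − 20x⁴ − 14x³ − 16x² + 10x + 16.
Step 2: lead(−14x⁵ − 20x⁴ − 14x³ − 16x² + 10x + 16) ÷ lead(D) = −14x⁵ ÷ 2x = −7x⁴. Subtract (−7x⁴)·D = −14x⁵ − 14x⁴. Remainder: −6x⁴ − 14x³ − 16x² + 10x + 16.
Step 3: lead(−6x⁴ − 14x³ − 16x² + 10x + 16) ÷ lead(D) = −6x⁴ ÷ 2x = −3x³. Subtract (−3x³)·D = −6x⁴ − 6x³. Remainder: −8x³ − 16x² + 10x + 16.
Step 4: lead(−8x³ − 16x² + 10x + 16) ÷ lead(D) = −8x³ ÷ 2x = −4x². Subtract (−4x²)·D = −8x³ − 8x². Remainder: −8x² + 10x + 16.
Step 5: lead(−8x² + 10x + 16) ÷ lead(D) = −8x² ÷ 2x = −4x. Subtract (−4x)·D = −8x² − 8x. Remainder: 18x + 16.
Step 6: lead(18x + 16) ÷ lead(D) = 18x ÷ 2x = 9. Subtract (9)·D = 18x + 18. Remainder: −2.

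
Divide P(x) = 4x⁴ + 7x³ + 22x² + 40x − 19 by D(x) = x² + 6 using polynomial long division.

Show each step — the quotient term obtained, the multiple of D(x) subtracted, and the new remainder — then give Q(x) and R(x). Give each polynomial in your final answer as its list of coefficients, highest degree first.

Q = [4, 7, -2]; R = [-2, -7]

Step 1: lead(4x⁴ + 7x³ + 22x² + 40x − 19) ÷ lead(D) = 4x⁴ ÷ x² = 4x². Subtract (4x²)·D = 4x⁴ + 24x². Remainder: 7x³ − 2x² + 40x − 19.
Step 2: lead(7x³ − 2x² + 40x − 19) ÷ lead(D) = 7x³ ÷ x² = 7x. Subtract (7x)·D = 7x³ + 42x. Remainder: −2x² − 2x − 19.
Step 3: lead(−2x² − 2x − 19) ÷ lead(D) = −2x² ÷ x² = −2. Subtract (−2)·D = −2x² − 12. Remainder: −2x − 7.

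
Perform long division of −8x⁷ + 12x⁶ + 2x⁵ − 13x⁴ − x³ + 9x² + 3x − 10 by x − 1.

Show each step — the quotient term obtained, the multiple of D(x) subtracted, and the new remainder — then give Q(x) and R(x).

Q(x) = −8x⁶ + 4x⁵ + 6x⁴ − 7x³ − 8x² + x + 4; R(x) = −6

Step 1: lead(−8x⁷ + 12x⁶ + 2x⁵ − 13x⁴ − x³ + 9x² + 3x − 10) ÷ lead(D) = −8x⁷ ÷ x = −8x⁶. Subtract (−8x⁶)·D = −8x⁷ + 8x⁶. Remainder: 4x⁶ + 2x⁵ − 13x⁴ − x³ + 9x² + 3x − 10.
Step 2: lead(4x⁶ + 2x⁵ − 13x⁴ − x³ + 9x² + 3x − 10) ÷ lead(D) = 4x⁶ ÷ x = 4x⁵. Subtract (4x⁵)·D = 4x⁶ − 4x⁵. Remainder: 6x⁵ − 13x⁴ − x³ + 9x² + 3x − 10.
Step 3: lead(6x⁵ − 13x⁴ − x³ + 9x² + 3x − 10) ÷ lead(D) = 6x⁵ ÷ x = 6x⁴. Subtract (6x⁴)·D = 6x⁵ − 6x⁴. Remainder: −7x⁴ − x³ + 9x² + 3x − 10.
Step 4: lead(−7x⁴ − x³ + 9x² + 3x − 10) ÷ lead(D) = −7x⁴ ÷ x = −7x³. Subtract (−7x³)·D = −7x⁴ + 7x³. Remainder: −8x³ + 9x² + 3x − 10.
Step 5: lead(−8x³ + 9x² + 3x − 10) ÷ lead(D) = −8x³ ÷ x = −8x². Subtract (−8x²)·D = −8x³ + 8x². Remainder: x² + 3x − 10.
Step 6: lead(x² + 3x − 10) ÷ lead(D) = x² ÷ x = x. Subtract (x)·D = x² − x. Remainder: 4x − 10.
Step 7: lead(4x − 10) ÷ lead(D) = 4x ÷ x = 4. Subtract (4)·D = 4x − 4. Remainder: −6.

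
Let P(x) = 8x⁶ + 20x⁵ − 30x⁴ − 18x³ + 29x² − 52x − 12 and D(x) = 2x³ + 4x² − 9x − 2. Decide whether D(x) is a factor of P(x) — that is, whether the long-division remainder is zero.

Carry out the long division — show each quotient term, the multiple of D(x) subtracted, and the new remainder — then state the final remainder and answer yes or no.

Step 1: lead(8x⁶ + 20x⁵ − 30x⁴ − 18x³ + 29x² − 52x − 12) ÷ lead(D) = 8x⁶ ÷ 2x³ = 4x³. Subtract (4x³)·D = 8x⁶ + 16x⁵ − 36x⁴ − 8x³. Remainder: 4x⁵ + 6x⁴ − 10x³ + 29x² − 52x − 12.
Step 2: lead(4x⁵ + 6x⁴ − 10x³ + 29x² − 52x − 12) ÷ lead(D) = 4x⁵ ÷ 2x³ = 2x². Subtract (2x²)·D = 4x⁵ + 8x⁴ − 18x³ − 4x². Remainder: −2x⁴ + 8x³ + 33x² − 52x − 12.
Step 3: lead(−2x⁴ + 8x³ + 33x² − 52x − 12) ÷ lead(D) = −2x⁴ ÷ 2x³ = −x. Subtract (−x)·D = −2x⁴ − 4x³ + 9x² + 2x. Remainder: 12x³ + 24x² − 54x − 12.
Step 4: lead(12x³ + 24x² − 54x − 12) ÷ lead(D) = 12x³ ÷ 2x³ = 6. Subtract (6)·D = 12x³ + 24x² − 54x − 12. Remainder: 0.

R(x) = 0, so D(x) is a factor of P(x). yes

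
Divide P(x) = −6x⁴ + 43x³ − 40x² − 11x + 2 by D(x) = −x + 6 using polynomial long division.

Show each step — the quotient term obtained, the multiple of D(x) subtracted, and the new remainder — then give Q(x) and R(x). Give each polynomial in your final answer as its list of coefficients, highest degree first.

Q = [6, -7, -2, -1]; R = [8]

Step 1: lead(−6x⁴ + 43x³ − 40x² − 11x + 2) ÷ lead(D) = −6x⁴ ÷ −x = 6x³. Subtract (6x³)·D = −6x⁴ + 36x³. Remainder: 7x³ − 40x² − 11x + 2.
Step 2: lead(7x³ − 40x² − 11x + 2) ÷ lead(D) = 7x³ ÷ −x = −7x². Subtract (−7x²)·D = 7x³ − 42x². Remainder: 2x² − 11x + 2.
Step 3: lead(2x² − 11x + 2) ÷ lead(D) = 2x² ÷ −x = −2x. Subtract (−2x)·D = 2x² − 12x. Remainder: x + 2.
Step 4: lead(x + 2) ÷ lead(D) = x ÷ −x = −1. Subtract (−1)·D = x − 6. Remainder: 8.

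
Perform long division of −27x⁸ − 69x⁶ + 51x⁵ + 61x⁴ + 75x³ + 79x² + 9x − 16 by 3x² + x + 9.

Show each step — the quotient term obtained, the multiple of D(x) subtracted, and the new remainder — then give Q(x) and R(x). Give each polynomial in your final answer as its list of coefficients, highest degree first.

Q = [-9, 3, 3, 7, 9, 1, -1]; R = [1, -7]

Step 1: lead(−27x⁸ − 69x⁶ + 51x⁵ + 61x⁴ + 75x³ + 79x² + 9x − 16) ÷ lead(D) = −27x⁸ ÷ 3x² = −9x⁶. Subtract (−9x⁶)·D = −27x⁸ − 9x⁷ − 81x⁶. Remainder: 9x⁷ + 12x⁶ + 51x⁵ + 61x⁴ + 75x³ + 79x² + 9x − 16.
Step 2: lead(9x⁷ + 12x⁶ + 51x⁵ + 61x⁴ + 75x³ + 79x² + 9x − 16) ÷ lead(D) = 9x⁷ ÷ 3x² = 3x⁵. Subtract (3x⁵)·D = 9x⁷ + 3x⁶ + 27x⁵. Remainder: 9x⁶ + 24x⁵ + 61x⁴ + 75x³ + 79x² + 9x − 16.
Step 3: lead(9x⁶ + 24x⁵ + 61x⁴ + 75x³ + 79x² + 9x − 16) ÷ lead(D) = 9x⁶ ÷ 3x² = 3x⁴. Subtract (3x⁴)·D = 9x⁶ + 3x⁵ + 27x⁴. Remainder: 21x⁵ + 34x⁴ + 75x³ + 79x² + 9x − 16.
Step 4: lead(21x⁵ + 34x⁴ + 75x³ + 79x² + 9x − 16) ÷ lead(D) = 21x⁵ ÷ 3x² = 7x³. Subtract (7x³)·D = 21x⁵ + 7x⁴ + 63x³. Remainder: 27x⁴ + 12x³ + 79x² + 9x − 16.
Step 5: lead(27x⁴ + 12x³ + 79x² + 9x − 16) ÷ lead(D) = 27x⁴ ÷ 3x² = 9x². Subtract (9x²)·D = 27x⁴ + 9x³ + 81x². Remainder: 3x³ − 2x² + 9x − 16.
Step 6: lead(3x³ − 2x² + 9x − 16) ÷ lead(D) = 3x³ ÷ 3x² = x. Subtract (x)·D = 3x³ + x² + 9x. Remainder: −3x² − 16.
Step 7: lead(−3x² − 16) ÷ lead(D) = −3x² ÷ 3x² = −1. Subtract (−1)·D = −3x² − x − 9. Remainder: x − 7.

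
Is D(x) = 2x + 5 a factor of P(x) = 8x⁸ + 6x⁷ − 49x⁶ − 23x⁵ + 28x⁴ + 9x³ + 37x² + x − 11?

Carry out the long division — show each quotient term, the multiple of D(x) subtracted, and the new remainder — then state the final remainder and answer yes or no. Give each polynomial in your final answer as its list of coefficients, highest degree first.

Step 1: lead(8x⁸ + 6x⁷ − 49x⁶ − 23x⁵ + 28x⁴ + 9x³ + 37x² + x − 11) ÷ lead(D) = 8x⁸ ÷ 2x = 4x⁷. Subtract (4x⁷)·D = 8x⁸ + 20x⁷. Remainder: −14x⁷ − 49x⁶ − 23x⁵ + 28x⁴ + 9x³ + 37x² + x − 11.
Step 2: lead(−14x⁷ − 49x⁶ − 23x⁵ + 28x⁴ + 9x³ + 37x² + x − 11) ÷ lead(D) = −14x⁷ ÷ 2x = −7x⁶. Subtract (−7x⁶)·D = −14x⁷ − 35x⁶. Remainder: −14x⁶ − 23x⁵ + 28x⁴ + 9x³ + 37x² + x − 11.
Step 3: lead(−14x⁶ − 23x⁵ + 28x⁴ + 9x³ + 37x² + x − 11) ÷ lead(D) = −14x⁶ ÷ 2x = −7x⁵. Subtract (−7x⁵)·D = −14x⁶ − 35x⁵. Remainder: 12x⁵ + 28x⁴ + 9x³ + 37x² + x − 11.
Step 4: lead(12x⁵ + 28x⁴ + 9x³ + 37x² + x − 11) ÷ lead(D) = 12x⁵ ÷ 2x = 6x⁴. Subtract (6x⁴)·D = 12x⁵ + 30x⁴. Remainder: −2x⁴ + 9x³ + 37x² + x − 11.
Step 5: lead(−2x⁴ + 9x³ + 37x² + x − 11) ÷ lead(D) = −2x⁴ ÷ 2x = −x³. Subtract (−x³)·D = −2x⁴ − 5x³. Remainder: 14x³ + 37x² + x − 11.
Step 6: lead(14x³ + 37x² + x − 11) ÷ lead(D) = 14x³ ÷ 2x = 7x². Subtract (7x²)·D = 14x³ + 35x². Remainder: 2x² + x − 11.
Step 7: lead(2x² + x − 11) ÷ lead(D) = 2x² ÷ 2x = x. Subtract (x)·D = 2x² + 5x. Remainder: −4x − 11.
Step 8: lead(−4x − 11) ÷ lead(D) = −4x ÷ 2x = −2. Subtract (−2)·D = −4x − 10. Remainder: −1.

R = [-1], so D(x) is not a factor of P(x). no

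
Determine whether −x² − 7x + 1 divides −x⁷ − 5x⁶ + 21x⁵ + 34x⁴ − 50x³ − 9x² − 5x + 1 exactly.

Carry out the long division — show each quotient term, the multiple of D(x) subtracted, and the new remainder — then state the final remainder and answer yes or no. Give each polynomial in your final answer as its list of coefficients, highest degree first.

R = [0], so D(x) is a factor of P(x). yes

Step 1: lead(−x⁷ − 5x⁶ + 21x⁵ + 34x⁴ − 50x³ − 9x² − 5x + 1) ÷ lead(D) = −x⁷ ÷ −x² = x⁵. Subtract (x⁵)·D = −x⁷ − 7x⁶ + x⁵. Remainder: 2x⁶ + 20x⁵ + 34x⁴ − 50x³ − 9x² − 5x + 1.
Step 2: lead(2x⁶ + 20x⁵ + 34x⁴ − 50x³ − 9x² − 5x + 1) ÷ lead(D) = 2x⁶ ÷ −x² = −2x⁴. Subtract (−2x⁴)·D = 2x⁶ + 14x⁵ − 2x⁴. Remainder: 6x⁵ + 36x⁴ − 50x³ − 9x² − 5x + 1.
Step 3: lead(6x⁵ + 36x⁴ − 50x³ − 9x² − 5x + 1) ÷ lead(D) = 6x⁵ ÷ −x² = −6x³. Subtract (−6x³)·D = 6x⁵ + 42x⁴ − 6x³. Remainder: −6x⁴ − 44x³ − 9x² − 5x + 1.
Step 4: lead(−6x⁴ − 44x³ − 9x² − 5x + 1) ÷ lead(D) = −6x⁴ ÷ −x² = 6x². Subtract (6x²)·D = −6x⁴ − 42x³ + 6x². Remainder: −2x³ − 15x² − 5x + 1.
Step 5: lead(−2x³ − 15x² − 5x + 1) ÷ lead(D) = −2x³ ÷ −x² = 2x. Subtract (2x)·D = −2x³ − 14x² + 2x. Remainder: −x² − 7x + 1.
Step 6: lead(−x² − 7x + 1) ÷ lead(D) = −x² ÷ −x² = 1. Subtract (1)·D = −x² − 7x + 1. Remainder: 0.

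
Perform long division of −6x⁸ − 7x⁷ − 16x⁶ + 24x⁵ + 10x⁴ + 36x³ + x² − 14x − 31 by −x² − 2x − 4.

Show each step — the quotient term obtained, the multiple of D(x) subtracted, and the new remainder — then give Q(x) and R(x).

Step 1: lead(−6x⁸ − 7x⁷ − 16x⁶ + 24x⁵ + 10x⁴ + 36x³ + x² − 14x − 31) ÷ lead(D) = −6x⁸ ÷ −x² = 6x⁶. Subtract (6x⁶)·D = −6x⁸ − 12x⁷ − 24x⁶. Remainder: 5x⁷ + 8x⁶ + 24x⁵ + 10x⁴ + 36x³ + x² − 14x − 31.
Step 2: lead(5x⁷ + 8x⁶ + 24x⁵ + 10x⁴ + 36x³ + x² − 14x − 31) ÷ lead(D) = 5x⁷ ÷ −x² = −5x⁵. Subtract (−5x⁵)·D = 5x⁷ + 10x⁶ + 20x⁵. Remainder: −2x⁶ + 4x⁵ + 10x⁴ + 36x³ + x² − 14x − 31.
Step 3: lead(−2x⁶ + 4x⁵ + 10x⁴ + 36x³ + x² − 14x − 31) ÷ lead(D) = −2x⁶ ÷ −x² = 2x⁴. Subtract (2x⁴)·D = −2x⁶ − 4x⁵ − 8x⁴. Remainder: 8x⁵ + 18x⁴ + 36x³ + x² − 14x − 31.
Step 4: lead(8x⁵ + 18x⁴ + 36x³ + x² − 14x − 31) ÷ lead(D) = 8x⁵ ÷ −x² = −8x³. Subtract (−8x³)·D = 8x⁵ + 16x⁴ + 32x³. Remainder: 2x⁴ + 4x³ + x² − 14x − 31.
Step 5: lead(2x⁴ + 4x³ + x² − 14x − 31) ÷ lead(D) = 2x⁴ ÷ −x² = −2x². Subtract (−2x²)·D = 2x⁴ + 4x³ + 8x². Remainder: −7x² − 14x − 31.
Step 6: lead(−7x² − 14x − 31) ÷ lead(D) = −7x² ÷ −x² = 7. Subtract (7)·D = −7x² − 14x − 28. Remainder: −3.

Q(x) = 6x⁶ − 5x⁵ + 2x⁴ − 8x³ − 2x² + 7; R(x) = −3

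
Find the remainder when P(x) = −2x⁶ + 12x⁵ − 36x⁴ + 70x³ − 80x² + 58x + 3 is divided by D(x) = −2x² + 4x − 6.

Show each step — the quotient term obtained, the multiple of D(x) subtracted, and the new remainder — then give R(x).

R(x) = 9

Step 1: lead(−2x⁶ + 12x⁵ − 36x⁴ + 70x³ − 80x² + 58x + 3) ÷ lead(D) = −2x⁶ ÷ −2x² = x⁴. Subtract (x⁴)·D = −2x⁶ + 4x⁵ − 6x⁴. Remainder: 8x⁵ − 30x⁴ + 70x³ − 80x² + 58x + 3.
Step 2: lead(8x⁵ − 30x⁴ + 70x³ − 80x² + 58x + 3) ÷ lead(D) = 8x⁵ ÷ −2x² = −4x³. Subtract (−4x³)·D = 8x⁵ − 16x⁴ + 24x³. Remainder: −14x⁴ + 46x³ − 80x² + 58x + 3.
Step 3: lead(−14x⁴ + 46x³ − 80x² + 58x + 3) ÷ lead(D) = −14x⁴ ÷ −2x² = 7x². Subtract (7x²)·D = −14x⁴ + 28x³ − 42x². Remainder: 18x³ − 38x² + 58x + 3.
Step 4: lead(18x³ − 38x² + 58x + 3) ÷ lead(D) = 18x³ ÷ −2x² = −9x. Subtract (−9x)·D = 18x³ − 36x² + 54x. Remainder: −2x² + 4x + 3.
Step 5: lead(−2x² + 4x + 3) ÷ lead(D) = −2x² ÷ −2x² = 1. Subtract (1)·D = −2x² + 4x − 6. Remainder: 9.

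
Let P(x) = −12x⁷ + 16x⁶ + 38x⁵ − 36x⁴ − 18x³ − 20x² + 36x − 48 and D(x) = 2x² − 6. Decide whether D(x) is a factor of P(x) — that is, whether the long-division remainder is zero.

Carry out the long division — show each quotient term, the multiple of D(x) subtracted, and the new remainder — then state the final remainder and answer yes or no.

Step 1: lead(−12x⁷ + 16x⁶ + 38x⁵ − 36x⁴ − 18x³ − 20x² + 36x − 48) ÷ lead(D) = −12x⁷ ÷ 2x² = −6x⁵. Subtract (−6x⁵)·D = −12x⁷ + 36x⁵. Remainder: 16x⁶ + 2x⁵ − 36x⁴ − 18x³ − 20x² + 36x − 48.
Step 2: lead(16x⁶ + 2x⁵ − 36x⁴ − 18x³ − 20x² + 36x − 48) ÷ lead(D) = 16x⁶ ÷ 2x² = 8x⁴. Subtract (8x⁴)·D = 16x⁶ − 48x⁴. Remainder: 2x⁵ + 12x⁴ − 18x³ − 20x² + 36x − 48.
Step 3: lead(2x⁵ + 12x⁴ − 18x³ − 20x² + 36x − 48) ÷ lead(D) = 2x⁵ ÷ 2x² = x³. Subtract (x³)·D = 2x⁵ − 6x³. Remainder: 12x⁴ − 12x³ − 20x² + 36x − 48.
Step 4: lead(12x⁴ − 12x³ − 20x² + 36x − 48) ÷ lead(D) = 12x⁴ ÷ 2x² = 6x². Subtract (6x²)·D = 12x⁴ − 36x². Remainder: −12x³ + 16x² + 36x − 48.
Step 5: lead(−12x³ + 16x² + 36x − 48) ÷ lead(D) = −12x³ ÷ 2x² = −6x. Subtract (−6x)·D = −12x³ + 36x. Remainder: 16x² − 48.
Step 6: lead(16x² − 48) ÷ lead(D) = 16x² ÷ 2x² = 8. Subtract (8)·D = 16x² − 48. Remainder: 0.

R(x) = 0, so D(x) is a factor of P(x). yes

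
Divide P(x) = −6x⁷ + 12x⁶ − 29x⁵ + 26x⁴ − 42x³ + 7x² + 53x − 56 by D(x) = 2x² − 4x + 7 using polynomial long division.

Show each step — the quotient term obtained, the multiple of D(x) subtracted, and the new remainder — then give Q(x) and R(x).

Q(x) = −3x⁵ − 4x³ + 5x² + 3x − 8; R(x) = 0

Step 1: lead(−6x⁷ + 12x⁶ − 29x⁵ + 26x⁴ − 42x³ + 7x² + 53x − 56) ÷ lead(D) = −6x⁷ ÷ 2x² = −3x⁵. Subtract (−3x⁵)·D = −6x⁷ + 12x⁶ − 21x⁵. Remainder: −8x⁵ + 26x⁴ − 42x³ + 7x² + 53x − 56.
Step 2: lead(−8x⁵ + 26x⁴ − 42x³ + 7x² + 53x − 56) ÷ lead(D) = −8x⁵ ÷ 2x² = −4x³. Subtract (−4x³)·D = −8x⁵ + 16x⁴ − 28x³. Remainder: 10x⁴ − 14x³ + 7x² + 53x − 56.
Step 3: lead(10x⁴ − 14x³ + 7x² + 53x − 56) ÷ lead(D) = 10x⁴ ÷ 2x² = 5x². Subtract (5x²)·D = 10x⁴ − 20x³ + 35x². Remainder: 6x³ − 28x² + 53x − 56.
Step 4: lead(6x³ − 28x² + 53x − 56) ÷ lead(D) = 6x³ ÷ 2x² = 3x. Subtract (3x)·D = 6x³ − 12x² + 21x. Remainder: −16x² + 32x − 56.
Step 5: lead(−16x² + 32x − 56) ÷ lead(D) = −16x² ÷ 2x² = −8. Subtract (−8)·D = −16x² + 32x − 56. Remainder: 0.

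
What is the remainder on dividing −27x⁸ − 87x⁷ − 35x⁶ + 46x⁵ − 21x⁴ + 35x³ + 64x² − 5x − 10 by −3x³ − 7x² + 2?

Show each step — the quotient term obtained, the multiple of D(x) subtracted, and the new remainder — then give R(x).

R(x) = x² + 3x + 4

Step 1: lead(−27x⁸ − 87x⁷ − 35x⁶ + 46x⁵ − 21x⁴ + 35x³ + 64x² − 5x − 10) ÷ lead(D) = −27x⁸ ÷ −3x³ = 9x⁵. Subtract (9x⁵)·D = −27x⁸ − 63x⁷ + 18x⁵. Remainder: −24x⁷ − 35x⁶ + 28x⁵ − 21x⁴ + 35x³ + 64x² − 5x − 10.
Step 2: lead(−24x⁷ − 35x⁶ + 28x⁵ − 21x⁴ + 35x³ + 64x² − 5x − 10) ÷ lead(D) = −24x⁷ ÷ −3x³ = 8x⁴. Subtract (8x⁴)·D = −24x⁷ − 56x⁶ + 16x⁴. Remainder: 21x⁶ + 28x⁵ − 37x⁴ + 35x³ + 64x² − 5x − 10.
Step 3: lead(21x⁶ + 28x⁵ − 37x⁴ + 35x³ + 64x² − 5x − 10) ÷ lead(D) = 21x⁶ ÷ −3x³ = −7x³. Subtract (−7x³)·D = 21x⁶ + 49x⁵ − 14x³. Remainder: −21x⁵ − 37x⁴ + 49x³ + 64x² − 5x − 10.
Step 4: lead(−21x⁵ − 37x⁴ + 49x³ + 64x² − 5x − 10) ÷ lead(D) = −21x⁵ ÷ −3x³ = 7x². Subtract (7x²)·D = −21x⁵ − 49x⁴ + 14x². Remainder: 12x⁴ + 49x³ + 50x² − 5x − 10.
Step 5: lead(12x⁴ + 49x³ + 50x² − 5x − 10) ÷ lead(D) = 12x⁴ ÷ −3x³ = −4x. Subtract (−4x)·D = 12x⁴ + 28x³ − 8x. Remainder: 21x³ + 50x² + 3x − 10.
Step 6: lead(21x³ + 50x² + 3x − 10) ÷ lead(D) = 21x³ ÷ −3x³ = −7. Subtract (−7)·D = 21x³ + 49x² − 14. Remainder: x² + 3x + 4.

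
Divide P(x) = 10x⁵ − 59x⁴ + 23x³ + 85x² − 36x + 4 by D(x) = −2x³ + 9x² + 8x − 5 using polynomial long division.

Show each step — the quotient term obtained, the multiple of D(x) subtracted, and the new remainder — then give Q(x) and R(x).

Step 1: lead(10x⁵ − 59x⁴ + 23x³ + 85x² − 36x + 4) ÷ lead(D) = 10x⁵ ÷ −2x³ = −5x². Subtract (−5x²)·D = 10x⁵ − 45x⁴ − 40x³ + 25x². Remainder: −14x⁴ + 63x³ + 60x² − 36x + 4.
Step 2: lead(−14x⁴ + 63x³ + 60x² − 36x + 4) ÷ lead(D) = −14x⁴ ÷ −2x³ = 7x. Subtract (7x)·D = −14x⁴ + 63x³ + 56x² − 35x. Remainder: 4x² − x + 4.

Q(x) = −5x² + 7x; R(x) = 4x² − x + 4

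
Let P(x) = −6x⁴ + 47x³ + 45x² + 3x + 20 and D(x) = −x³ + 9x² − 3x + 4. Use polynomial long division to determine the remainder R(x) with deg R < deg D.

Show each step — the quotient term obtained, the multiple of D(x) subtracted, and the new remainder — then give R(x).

Step 1: lead(−6x⁴ + 47x³ + 45x² + 3x + 20) ÷ lead(D) = −6x⁴ ÷ −x³ = 6x. Subtract (6x)·D = −6x⁴ + 54x³ − 18x² + 24x. Remainder: −7x³ + 63x² − 21x + 20.
Step 2: lead(−7x³ + 63x² − 21x + 20) ÷ lead(D) = −7x³ ÷ −x³ = 7. Subtract (7)·D = −7x³ + 63x² − 21x + 28. Remainder: −8.

R(x) = −8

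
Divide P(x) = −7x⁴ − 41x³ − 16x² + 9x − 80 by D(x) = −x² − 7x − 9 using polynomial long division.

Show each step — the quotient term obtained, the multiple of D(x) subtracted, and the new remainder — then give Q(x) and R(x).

Q(x) = 7x² − 8x + 9; R(x) = 1

Step 1: lead(−7x⁴ − 41x³ − 16x² + 9x − 80) ÷ lead(D) = −7x⁴ ÷ −x² = 7x². Subtract (7x²)·D = −7x⁴ − 49x³ − 63x². Remainder: 8x³ + 47x² + 9x − 80.
Step 2: lead(8x³ + 47x² + 9x − 80) ÷ lead(D) = 8x³ ÷ −x² = −8x. Subtract (−8x)·D = 8x³ + 56x² + 72x. Remainder: −9x² − 63x − 80.
Step 3: lead(−9x² − 63x − 80) ÷ lead(D) = −9x² ÷ −x² = 9. Subtract (9)·D = −9x² − 63x − 81. Remainder: 1.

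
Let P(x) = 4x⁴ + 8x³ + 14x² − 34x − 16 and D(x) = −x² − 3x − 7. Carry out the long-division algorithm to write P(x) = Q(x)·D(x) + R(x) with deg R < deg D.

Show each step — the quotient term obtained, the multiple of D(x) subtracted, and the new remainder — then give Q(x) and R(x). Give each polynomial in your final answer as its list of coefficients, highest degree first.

Step 1: lead(4x⁴ + 8x³ + 14x² − 34x − 16) ÷ lead(D) = 4x⁴ ÷ −x² = −4x². Subtract (−4x²)·D = 4x⁴ + 12x³ + 28x². Remainder: −4x³ − 14x² − 34x − 16.
Step 2: lead(−4x³ − 14x² − 34x − 16) ÷ lead(D) = −4x³ ÷ −x² = 4x. Subtract (4x)·D = −4x³ − 12x² − 28x. Remainder: −2x² − 6x − 16.
Step 3: lead(−2x² − 6x − 16) ÷ lead(D) = −2x² ÷ −x² = 2. Subtract (2)·D = −2x² − 6x − 14. Remainder: −2.

Q = [-4, 4, 2]; R = [-2]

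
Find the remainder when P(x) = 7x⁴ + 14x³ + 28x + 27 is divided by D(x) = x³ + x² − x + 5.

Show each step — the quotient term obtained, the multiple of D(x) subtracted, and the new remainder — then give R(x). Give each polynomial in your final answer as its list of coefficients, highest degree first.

Step 1: lead(7x⁴ + 14x³ + 28x + 27) ÷ lead(D) = 7x⁴ ÷ x³ = 7x. Subtract (7x)·D = 7x⁴ + 7x³ − 7x² + 35x. Remainder: 7x³ + 7x² − 7x + 27.
Step 2: lead(7x³ + 7x² − 7x + 27) ÷ lead(D) = 7x³ ÷ x³ = 7. Subtract (7)·D = 7x³ + 7x² − 7x + 35. Remainder: −8.

R = [-8]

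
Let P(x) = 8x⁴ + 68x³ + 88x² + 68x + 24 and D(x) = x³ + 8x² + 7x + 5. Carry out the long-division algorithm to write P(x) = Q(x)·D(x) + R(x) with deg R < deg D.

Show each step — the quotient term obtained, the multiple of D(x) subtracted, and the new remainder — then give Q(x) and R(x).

Step 1: lead(8x⁴ + 68x³ + 88x² + 68x + 24) ÷ lead(D) = 8x⁴ ÷ x³ = 8x. Subtract (8x)·D = 8x⁴ + 64x³ + 56x² + 40x. Remainder: 4x³ + 32x² + 28x + 24.
Step 2: lead(4x³ + 32x² + 28x + 24) ÷ lead(D) = 4x³ ÷ x³ = 4. Subtract (4)·D = 4x³ + 32x² + 28x + 20. Remainder: 4.

Q(x) = 8x + 4; R(x) = 4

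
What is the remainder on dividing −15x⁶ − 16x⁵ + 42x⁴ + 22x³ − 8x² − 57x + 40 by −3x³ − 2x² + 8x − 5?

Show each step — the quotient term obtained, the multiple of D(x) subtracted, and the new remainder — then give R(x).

Step 1: lead(−15x⁶ − 16x⁵ + 42x⁴ + 22x³ − 8x² − 57x + 40) ÷ lead(D) = −15x⁶ ÷ −3x³ = 5x³. Subtract (5x³)·D = −15x⁶ − 10x⁵ + 40x⁴ − 25x³. Remainder: −6x⁵ + 2x⁴ + 47x³ − 8x² − 57x + 40.
Step 2: lead(−6x⁵ + 2x⁴ + 47x³ − 8x² − 57x + 40) ÷ lead(D) = −6x⁵ ÷ −3x³ = 2x². Subtract (2x²)·D = −6x⁵ − 4x⁴ + 16x³ − 10x². Remainder: 6x⁴ + 31x³ + 2x² − 57x + 40.
Step 3: lead(6x⁴ + 31x³ + 2x² − 57x + 40) ÷ lead(D) = 6x⁴ ÷ −3x³ = −2x. Subtract (−2x)·D = 6x⁴ + 4x³ − 16x² + 10x. Remainder: 27x³ + 18x² − 67x + 40.
Step 4: lead(27x³ + 18x² − 67x + 40) ÷ lead(D) = 27x³ ÷ −3x³ = −9. Subtract (−9)·D = 27x³ + 18x² − 72x + 45. Remainder: 5x − 5.

R(x) = 5x − 5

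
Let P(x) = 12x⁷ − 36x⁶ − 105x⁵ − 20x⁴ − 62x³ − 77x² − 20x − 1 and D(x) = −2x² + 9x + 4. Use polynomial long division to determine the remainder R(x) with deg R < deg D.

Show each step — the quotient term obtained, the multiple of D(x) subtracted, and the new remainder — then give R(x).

R(x) = −1

Step 1: lead(12x⁷ − 36x⁶ − 105x⁵ − 20x⁴ − 62x³ − 77x² − 20x − 1) ÷ lead(D) = 12x⁷ ÷ −2x² = −6x⁵. Subtract (−6x⁵)·D = 12x⁷ − 54x⁶ − 24x⁵. Remainder: 18x⁶ − 81x⁵ − 20x⁴ − 62x³ − 77x² − 20x − 1.
Step 2: lead(18x⁶ − 81x⁵ − 20x⁴ − 62x³ − 77x² − 20x − 1) ÷ lead(D) = 18x⁶ ÷ −2x² = −9x⁴. Subtract (−9x⁴)·D = 18x⁶ − 81x⁵ − 36x⁴. Remainder: 16x⁴ − 62x³ − 77x² − 20x − 1.
Step 3: lead(16x⁴ − 62x³ − 77x² − 20x − 1) ÷ lead(D) = 16x⁴ ÷ −2x² = −8x². Subtract (−8x²)·D = 16x⁴ − 72x³ − 32x². Remainder: 10x³ − 45x² − 20x − 1.
Step 4: lead(10x³ − 45x² − 20x − 1) ÷ lead(D) = 10x³ ÷ −2x² = −5x. Subtract (−5x)·D = 10x³ − 45x² − 20x. Remainder: −1.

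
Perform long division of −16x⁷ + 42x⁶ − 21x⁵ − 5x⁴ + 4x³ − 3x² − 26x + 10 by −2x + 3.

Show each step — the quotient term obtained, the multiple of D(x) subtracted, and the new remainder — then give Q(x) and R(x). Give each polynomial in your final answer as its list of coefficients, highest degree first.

Step 1: lead(−16x⁷ + 42x⁶ − 21x⁵ − 5x⁴ + 4x³ − 3x² − 26x + 10) ÷ lead(D) = −16x⁷ ÷ −2x = 8x⁶. Subtract (8x⁶)·D = −16x⁷ + 24x⁶. Remainder: 18x⁶ − 21x⁵ − 5x⁴ + 4x³ − 3x² − 26x + 10.
Step 2: lead(18x⁶ − 21x⁵ − 5x⁴ + 4x³ − 3x² − 26x + 10) ÷ lead(D) = 18x⁶ ÷ −2x = −9x⁵. Subtract (−9x⁵)·D = 18x⁶ − 27x⁵. Remainder: 6x⁵ − 5x⁴ + 4x³ − 3x² − 26x + 10.
Step 3: lead(6x⁵ − 5x⁴ + 4x³ − 3x² − 26x + 10) ÷ lead(D) = 6x⁵ ÷ −2x = −3x⁴. Subtract (−3x⁴)·D = 6x⁵ − 9x⁴. Remainder: 4x⁴ + 4x³ − 3x² − 26x + 10.
Step 4: lead(4x⁴ + 4x³ − 3x² − 26x + 10) ÷ lead(D) = 4x⁴ ÷ −2x = −2x³. Subtract (−2x³)·D = 4x⁴ − 6x³. Remainder: 10x³ − 3x² − 26x + 10.
Step 5: lead(10x³ − 3x² − 26x + 10) ÷ lead(D) = 10x³ ÷ −2x = −5x². Subtract (−5x²)·D = 10x³ − 15x². Remainder: 12x² − 26x + 10.
Step 6: lead(12x² − 26x + 10) ÷ lead(D) = 12x² ÷ −2x = −6x. Subtract (−6x)·D = 12x² − 18x. Remainder: −8x + 10.
Step 7: lead(−8x + 10) ÷ lead(D) = −8x ÷ −2x = 4. Subtract (4)·D = −8x + 12. Remainder: −2.

Q = [8, -9, -3, -2, -5, -6, 4]; R = [-2]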